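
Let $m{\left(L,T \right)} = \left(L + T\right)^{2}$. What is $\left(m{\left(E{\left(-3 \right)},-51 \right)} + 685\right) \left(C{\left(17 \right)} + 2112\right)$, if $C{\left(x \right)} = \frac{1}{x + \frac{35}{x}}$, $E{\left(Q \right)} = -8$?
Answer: $\frac{1425407315}{162} \approx 8.7988 \cdot 10^{6}$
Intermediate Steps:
$\left(m{\left(E{\left(-3 \right)},-51 \right)} + 685\right) \left(C{\left(17 \right)} + 2112\right) = \left(\left(-8 - 51\right)^{2} + 685\right) \left(\frac{17}{35 + 17^{2}} + 2112\right) = \left(\left(-59\right)^{2} + 685\right) \left(\frac{17}{35 + 289} + 2112\right) = \left(3481 + 685\right) \left(\frac{17}{324} + 2112\right) = 4166 \left(17 \cdot \frac{1}{324} + 2112\right) = 4166 \left(\frac{17}{324} + 2112\right) = 4166 \cdot \frac{684305}{324} = \frac{1425407315}{162}$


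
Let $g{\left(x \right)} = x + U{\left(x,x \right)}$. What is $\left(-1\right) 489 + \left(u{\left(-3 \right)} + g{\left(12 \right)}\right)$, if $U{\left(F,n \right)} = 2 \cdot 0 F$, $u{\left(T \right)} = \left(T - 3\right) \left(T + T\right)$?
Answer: $-441$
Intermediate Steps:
$u{\left(T \right)} = 2 T \left(-3 + T\right)$ ($u{\left(T \right)} = \left(-3 + T\right) 2 T = 2 T \left(-3 + T\right)$)
$U{\left(F,n \right)} = 0$ ($U{\left(F,n \right)} = 0 F = 0$)
$g{\left(x \right)} = x$ ($g{\left(x \right)} = x + 0 = x$)
$\left(-1\right) 489 + \left(u{\left(-3 \right)} + g{\left(12 \right)}\right) = \left(-1\right) 489 + \left(2 \left(-3\right) \left(-3 - 3\right) + 12\right) = -489 + \left(2 \left(-3\right) \left(-6\right) + 12\right) = -489 + \left(36 + 12\right) = -489 + 48 = -441$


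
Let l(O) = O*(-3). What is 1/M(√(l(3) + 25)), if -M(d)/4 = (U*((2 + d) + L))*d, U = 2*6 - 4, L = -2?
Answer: -1/512 ≈ -0.0019531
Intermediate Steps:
l(O) = -3*O
U = 8 (U = 12 - 4 = 8)
M(d) = -32*d² (M(d) = -4*8*((2 + d) - 2)*d = -4*8*d*d = -32*d²)
1/M(√(l(3) + 25)) = 1/(-32*(√(-3*3 + 25))²) = 1/(-32*(√(-9 + 25))²) = 1/(-32*(√16)²) = 1/(-32*4²) = 1/(-32*16) = 1/(-512) = -1/512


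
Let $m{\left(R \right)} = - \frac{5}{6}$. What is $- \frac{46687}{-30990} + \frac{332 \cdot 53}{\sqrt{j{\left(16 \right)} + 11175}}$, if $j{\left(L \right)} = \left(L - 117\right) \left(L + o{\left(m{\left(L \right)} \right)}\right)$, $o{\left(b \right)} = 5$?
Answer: $\frac{46687}{30990} + \frac{8798 \sqrt{1006}}{1509} \approx 186.43$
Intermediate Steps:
$m{\left(R \right)} = - \frac{5}{6}$ ($m{\left(R \right)} = \left(-5\right) \frac{1}{6} = - \frac{5}{6}$)
$j{\left(L \right)} = \left(-117 + L\right) \left(5 + L\right)$ ($j{\left(L \right)} = \left(L - 117\right) \left(L + 5\right) = \left(-117 + L\right) \left(5 + L\right)$)
$- \frac{46687}{-30990} + \frac{332 \cdot 53}{\sqrt{j{\left(16 \right)} + 11175}} = - \frac{46687}{-30990} + \frac{332 \cdot 53}{\sqrt{\left(-585 + 16^{2} - 1792\right) + 11175}} = \left(-46687\right) \left(- \frac{1}{30990}\right) + \frac{17596}{\sqrt{\left(-585 + 256 - 1792\right) + 11175}} = \frac{46687}{30990} + \frac{17596}{\sqrt{-2121 + 11175}} = \frac{46687}{30990} + \frac{17596}{\sqrt{9054}} = \frac{46687}{30990} + \frac{17596}{3 \sqrt{1006}} = \frac{46687}{30990} + 17596 \frac{\sqrt{1006}}{3018} = \frac{46687}{30990} + \frac{8798 \sqrt{1006}}{1509}$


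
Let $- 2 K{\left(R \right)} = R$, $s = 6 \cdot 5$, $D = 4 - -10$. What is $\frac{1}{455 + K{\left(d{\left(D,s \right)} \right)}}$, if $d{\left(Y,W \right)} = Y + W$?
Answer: $\frac{1}{433} \approx 0.0023095$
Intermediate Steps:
$D = 14$ ($D = 4 + 10 = 14$)
$s = 30$
$d{\left(Y,W \right)} = W + Y$
$K{\left(R \right)} = - \frac{R}{2}$
$\frac{1}{455 + K{\left(d{\left(D,s \right)} \right)}} = \frac{1}{455 - \frac{30 + 14}{2}} = \frac{1}{455 - 22} = \frac{1}{433}$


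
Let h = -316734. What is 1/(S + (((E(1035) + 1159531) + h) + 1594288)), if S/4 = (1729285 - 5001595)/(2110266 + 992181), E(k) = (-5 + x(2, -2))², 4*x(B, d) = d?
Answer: 4136596/10081343742369 ≈ 4.1032e-7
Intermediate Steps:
x(B, d) = d/4
E(k) = 121/4 (E(k) = (-5 + (¼)*(-2))² = (-5 - ½)² = (-11/2)² = 121/4)
S = -4363080/1034149 (S = 4*((1729285 - 5001595)/(2110266 + 992181)) = 4*(-3272310/3102447) = 4*(-3272310*1/3102447) = 4*(-1090770/1034149) = -4363080/1034149 ≈ -4.2190)
1/(S + (((E(1035) + 1159531) + h) + 1594288)) = 1/(-4363080/1034149 + (((121/4 + 1159531) - 316734) + 1594288)) = 1/(-4363080/1034149 + ((4638245/4 - 316734) + 1594288)) = 1/(-4363080/1034149 + (3371309/4 + 1594288)) = 1/(-4363080/1034149 + 9748461/4) = 1/(10081343742369/4136596) = 4136596/10081343742369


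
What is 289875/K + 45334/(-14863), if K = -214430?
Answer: -2805876349/637414618 ≈ -4.4020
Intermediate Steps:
289875/K + 45334/(-14863) = 289875/(-214430) + 45334/(-14863) = 289875*(-1/214430) + 45334*(-1/14863) = -57975/42886 - 45334/14863 = -2805876349/637414618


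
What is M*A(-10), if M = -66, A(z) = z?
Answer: 660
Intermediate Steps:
M*A(-10) = -66*(-10) = 660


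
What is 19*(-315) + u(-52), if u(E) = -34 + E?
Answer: -6071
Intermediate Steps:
19*(-315) + u(-52) = 19*(-315) + (-34 - 52) = -5985 - 86 = -6071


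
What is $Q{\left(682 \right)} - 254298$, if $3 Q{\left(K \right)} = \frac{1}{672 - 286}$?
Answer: $- \frac{294477083}{1158} \approx -2.543 \cdot 10^{5}$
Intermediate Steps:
$Q{\left(K \right)} = \frac{1}{1158}$ ($Q{\left(K \right)} = \frac{1}{3 \left(672 - 286\right)} = \frac{1}{3 \cdot 386} = \frac{1}{3} \cdot \frac{1}{386} = \frac{1}{1158}$)
$Q{\left(682 \right)} - 254298 = \frac{1}{1158} - 254298 = - \frac{294477083}{1158}$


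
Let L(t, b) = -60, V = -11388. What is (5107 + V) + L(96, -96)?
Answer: -6341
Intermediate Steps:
(5107 + V) + L(96, -96) = (5107 - 11388) - 60 = -6281 - 60 = -6341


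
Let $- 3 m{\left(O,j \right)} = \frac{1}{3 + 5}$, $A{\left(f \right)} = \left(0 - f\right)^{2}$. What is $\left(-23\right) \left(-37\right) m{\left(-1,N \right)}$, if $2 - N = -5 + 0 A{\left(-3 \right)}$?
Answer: $- \frac{851}{24} \approx -35.458$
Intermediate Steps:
$A{\left(f \right)} = f^{2}$ ($A{\left(f \right)} = \left(- f\right)^{2} = f^{2}$)
$N = 7$ ($N = 2 - \left(-5 + 0 \left(-3\right)^{2}\right) = 2 - \left(-5 + 0 \cdot 9\right) = 2 - \left(-5 + 0\right) = 2 - -5 = 2 + 5 = 7$)
$m{\left(O,j \right)} = - \frac{1}{24}$ ($m{\left(O,j \right)} = - \frac{1}{3 \left(3 + 5\right)} = - \frac{1}{3 \cdot 8} = \left(- \frac{1}{3}\right) \frac{1}{8} = - \frac{1}{24}$)
$\left(-23\right) \left(-37\right) m{\left(-1,N \right)} = \left(-23\right) \left(-37\right) \left(- \frac{1}{24}\right) = 851 \left(- \frac{1}{24}\right) = - \frac{851}{24}$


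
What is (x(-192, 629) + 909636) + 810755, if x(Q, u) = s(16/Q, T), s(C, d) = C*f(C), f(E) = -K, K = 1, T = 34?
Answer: 20644693/12 ≈ 1.7204e+6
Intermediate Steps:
f(E) = -1 (f(E) = -1*1 = -1)
s(C, d) = -C (s(C, d) = C*(-1) = -C)
x(Q, u) = -16/Q
(x(-192, 629) + 909636) + 810755 = (-16/(-192) + 909636) + 810755 = (-16*(-1/192) + 909636) + 810755 = (1/12 + 909636) + 810755 = 10915633/12 + 810755 = 20644693/12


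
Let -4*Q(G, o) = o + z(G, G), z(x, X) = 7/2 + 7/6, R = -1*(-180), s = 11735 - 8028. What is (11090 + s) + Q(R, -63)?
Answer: 177739/12 ≈ 14812.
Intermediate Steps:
s = 3707
R = 180
z(x, X) = 14/3 (z(x, X) = 7*(½) + 7*(⅙) = 7/2 + 7/6 = 14/3)
Q(G, o) = -7/6 - o/4 (Q(G, o) = -(o + 14/3)/4 = -(14/3 + o)/4 = -7/6 - o/4)
(11090 + s) + Q(R, -63) = (11090 + 3707) + (-7/6 - ¼*(-63)) = 14797 + (-7/6 + 63/4) = 14797 + 175/12 = 177739/12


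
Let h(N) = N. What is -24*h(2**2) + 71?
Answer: -25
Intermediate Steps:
-24*h(2**2) + 71 = -24*2**2 + 71 = -24*4 + 71 = -96 + 71 = -25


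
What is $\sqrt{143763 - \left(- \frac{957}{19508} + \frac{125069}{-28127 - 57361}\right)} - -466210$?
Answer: $466210 + \frac{\sqrt{1561879543658229180255}}{104231244} \approx 4.6659 \cdot 10^{5}$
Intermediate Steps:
$\sqrt{143763 - \left(- \frac{957}{19508} + \frac{125069}{-28127 - 57361}\right)} - -466210 = \sqrt{143763 - \left(- \frac{957}{19508} + \frac{125069}{-28127 - 57361}\right)} + 466210 = \sqrt{143763 - \left(- \frac{957}{19508} + \frac{125069}{-85488}\right)} + 466210 = \sqrt{143763 + \left(\frac{957}{19508} - - \frac{125069}{85488}\right)} + 466210 = \sqrt{143763 + \left(\frac{957}{19508} + \frac{125069}{85488}\right)} + 466210 = \sqrt{143763 + \frac{630414517}{416924976}} + 466210 = \sqrt{\frac{59939015739205}{416924976}} + 466210 = \frac{\sqrt{1561879543658229180255}}{104231244} + 466210 = 466210 + \frac{\sqrt{1561879543658229180255}}{104231244}$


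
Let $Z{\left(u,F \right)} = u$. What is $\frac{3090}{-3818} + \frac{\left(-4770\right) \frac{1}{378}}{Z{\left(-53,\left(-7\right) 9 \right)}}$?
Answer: $- \frac{22900}{40089} \approx -0.57123$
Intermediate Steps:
$\frac{3090}{-3818} + \frac{\left(-4770\right) \frac{1}{378}}{Z{\left(-53,\left(-7\right) 9 \right)}} = \frac{3090}{-3818} + \frac{\left(-4770\right) \frac{1}{378}}{-53} = 3090 \left(- \frac{1}{3818}\right) + \left(-4770\right) \frac{1}{378} \left(- \frac{1}{53}\right) = - \frac{1545}{1909} - - \frac{5}{21} = - \frac{1545}{1909} + \frac{5}{21} = - \frac{22900}{40089}$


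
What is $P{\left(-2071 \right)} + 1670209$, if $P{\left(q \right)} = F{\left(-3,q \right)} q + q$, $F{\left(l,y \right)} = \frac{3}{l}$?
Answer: $1670209$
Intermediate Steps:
$P{\left(q \right)} = 0$ ($P{\left(q \right)} = \frac{3}{-3} q + q = 3 \left(- \frac{1}{3}\right) q + q = - q + q = 0$)
$P{\left(-2071 \right)} + 1670209 = 0 + 1670209 = 1670209$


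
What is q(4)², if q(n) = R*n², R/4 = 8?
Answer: 262144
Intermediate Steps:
R = 32 (R = 4*8 = 32)
q(n) = 32*n²
q(4)² = (32*4²)² = (32*16)² = 512² = 262144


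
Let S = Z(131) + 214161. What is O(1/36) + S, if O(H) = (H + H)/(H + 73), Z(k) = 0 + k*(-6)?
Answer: 560962877/2629 ≈ 2.1338e+5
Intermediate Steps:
Z(k) = -6*k (Z(k) = 0 - 6*k = -6*k)
O(H) = 2*H/(73 + H) (O(H) = (2*H)/(73 + H) = 2*H/(73 + H))
S = 213375 (S = -6*131 + 214161 = -786 + 214161 = 213375)
O(1/36) + S = 2/(36*(73 + 1/36)) + 213375 = 2*(1/36)/(73 + 1/36) + 213375 = 2*(1/36)/(2629/36) + 213375 = 2*(1/36)*(36/2629) + 213375 = 2/2629 + 213375 = 560962877/2629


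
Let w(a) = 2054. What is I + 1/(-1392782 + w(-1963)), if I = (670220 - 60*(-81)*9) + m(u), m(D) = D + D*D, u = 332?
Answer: 1146677487647/1390728 ≈ 8.2452e+5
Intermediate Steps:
m(D) = D + D**2
I = 824516 (I = (670220 - 60*(-81)*9) + 332*(1 + 332) = (670220 + 4860*9) + 332*333 = (670220 + 43740) + 110556 = 713960 + 110556 = 824516)
I + 1/(-1392782 + w(-1963)) = 824516 + 1/(-1392782 + 2054) = 824516 + 1/(-1390728) = 824516 - 1/1390728 = 1146677487647/1390728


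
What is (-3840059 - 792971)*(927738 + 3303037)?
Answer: -19601307498250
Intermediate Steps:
(-3840059 - 792971)*(927738 + 3303037) = -4633030*4230775 = -19601307498250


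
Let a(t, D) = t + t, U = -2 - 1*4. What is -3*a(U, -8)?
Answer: 36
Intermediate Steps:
U = -6 (U = -2 - 4 = -6)
a(t, D) = 2*t
-3*a(U, -8) = -6*(-6) = -3*(-12) = 36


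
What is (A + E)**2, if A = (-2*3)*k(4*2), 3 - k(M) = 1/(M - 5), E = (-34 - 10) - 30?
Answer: 8100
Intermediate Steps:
E = -74 (E = -44 - 30 = -74)
k(M) = 3 - 1/(-5 + M) (k(M) = 3 - 1/(M - 5) = 3 - 1/(-5 + M))
A = -16 (A = (-2*3)*((-16 + 3*(4*2))/(-5 + 4*2)) = -6*(-16 + 3*8)/(-5 + 8) = -6*(-16 + 24)/3 = -2*8 = -6*8/3 = -16)
(A + E)**2 = (-16 - 74)**2 = (-90)**2 = 8100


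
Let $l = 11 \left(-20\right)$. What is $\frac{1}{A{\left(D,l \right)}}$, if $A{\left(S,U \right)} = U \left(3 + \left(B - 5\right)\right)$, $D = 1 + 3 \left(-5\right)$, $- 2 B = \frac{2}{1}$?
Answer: $\frac{1}{660} \approx 0.0015152$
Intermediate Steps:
$B = -1$ ($B = - \frac{2 \cdot 1^{-1}}{2} = - \frac{2 \cdot 1}{2} = \left(- \frac{1}{2}\right) 2 = -1$)
$l = -220$
$D = -14$ ($D = 1 - 15 = -14$)
$A{\left(S,U \right)} = - 3 U$ ($A{\left(S,U \right)} = U \left(3 - 6\right) = U \left(-3\right) = - 3 U$)
$\frac{1}{A{\left(D,l \right)}} = \frac{1}{\left(-3\right) \left(-220\right)} = \frac{1}{660}$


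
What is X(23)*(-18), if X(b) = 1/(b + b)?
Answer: -9/23 ≈ -0.39130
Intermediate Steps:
X(b) = 1/(2*b)
X(23)*(-18) = ((½)/23)*(-18) = ((½)*(1/23))*(-18) = (1/46)*(-18) = -9/23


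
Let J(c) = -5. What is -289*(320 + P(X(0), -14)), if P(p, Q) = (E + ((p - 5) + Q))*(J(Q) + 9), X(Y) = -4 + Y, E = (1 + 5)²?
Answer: -107508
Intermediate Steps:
E = 36 (E = 6² = 36)
P(p, Q) = 124 + 4*Q + 4*p (P(p, Q) = (36 + ((p - 5) + Q))*(-5 + 9) = (36 + ((-5 + p) + Q))*4 = (36 + (-5 + Q + p))*4 = (31 + Q + p)*4 = 124 + 4*Q + 4*p)
-289*(320 + P(X(0), -14)) = -289*(320 + (124 + 4*(-14) + 4*(-4 + 0))) = -289*(320 + (124 - 56 + 4*(-4))) = -289*(320 + (124 - 56 - 16)) = -289*(320 + 52) = -289*372 = -107508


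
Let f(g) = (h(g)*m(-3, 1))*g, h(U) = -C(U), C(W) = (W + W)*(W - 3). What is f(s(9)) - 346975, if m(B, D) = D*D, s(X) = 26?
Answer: -378071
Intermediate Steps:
C(W) = 2*W*(-3 + W) (C(W) = (2*W)*(-3 + W) = 2*W*(-3 + W))
m(B, D) = D²
h(U) = -2*U*(-3 + U)
f(g) = 2*g²*(3 - g) (f(g) = ((2*g*(3 - g))*1²)*g = ((2*g*(3 - g))*1)*g = (2*g*(3 - g))*g = 2*g²*(3 - g))
f(s(9)) - 346975 = 2*26²*(3 - 1*26) - 346975 = 2*676*(3 - 26) - 346975 = 2*676*(-23) - 346975 = -31096 - 346975 = -378071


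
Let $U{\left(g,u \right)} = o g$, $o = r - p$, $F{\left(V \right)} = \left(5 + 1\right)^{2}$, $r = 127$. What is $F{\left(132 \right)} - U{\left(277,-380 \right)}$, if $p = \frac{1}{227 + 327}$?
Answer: $- \frac{70285}{2} \approx -35143.0$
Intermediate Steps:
$p = \frac{1}{554} \approx 0.0018051$
$F{\left(V \right)} = 36$ ($F{\left(V \right)} = 6^{2} = 36$)
$o = \frac{70357}{554}$ ($o = 127 - \frac{1}{554} = \frac{70357}{554} \approx 127.0$)
$U{\left(g,u \right)} = \frac{70357 g}{554}$
$F{\left(132 \right)} - U{\left(277,-380 \right)} = 36 - \frac{70357}{554} \cdot 277 = 36 - \frac{70357}{2} = - \frac{70285}{2}$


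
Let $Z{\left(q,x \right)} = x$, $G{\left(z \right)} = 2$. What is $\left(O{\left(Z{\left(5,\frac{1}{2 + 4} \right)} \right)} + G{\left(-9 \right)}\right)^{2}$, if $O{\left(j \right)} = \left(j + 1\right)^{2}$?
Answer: $\frac{14641}{1296} \approx 11.297$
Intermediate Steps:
$O{\left(j \right)} = \left(1 + j\right)^{2}$
$\left(O{\left(Z{\left(5,\frac{1}{2 + 4} \right)} \right)} + G{\left(-9 \right)}\right)^{2} = \left(\left(1 + \frac{1}{2 + 4}\right)^{2} + 2\right)^{2} = \left(\left(1 + \frac{1}{6}\right)^{2} + 2\right)^{2} = \left(\left(\frac{7}{6}\right)^{2} + 2\right)^{2} = \left(\frac{49}{36} + 2\right)^{2} = \left(\frac{121}{36}\right)^{2} = \frac{14641}{1296}$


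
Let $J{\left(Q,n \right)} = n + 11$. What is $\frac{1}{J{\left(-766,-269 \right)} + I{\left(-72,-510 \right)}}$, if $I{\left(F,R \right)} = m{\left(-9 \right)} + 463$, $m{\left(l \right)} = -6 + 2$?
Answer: $\frac{1}{201} \approx 0.0049751$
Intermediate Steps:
$m{\left(l \right)} = -4$
$J{\left(Q,n \right)} = 11 + n$
$I{\left(F,R \right)} = 459$ ($I{\left(F,R \right)} = -4 + 463 = 459$)
$\frac{1}{J{\left(-766,-269 \right)} + I{\left(-72,-510 \right)}} = \frac{1}{\left(11 - 269\right) + 459} = \frac{1}{-258 + 459} = \frac{1}{201}$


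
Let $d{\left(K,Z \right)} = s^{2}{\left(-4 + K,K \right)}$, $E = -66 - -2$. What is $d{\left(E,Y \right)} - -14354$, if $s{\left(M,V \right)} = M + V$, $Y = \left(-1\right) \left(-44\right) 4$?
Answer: $31778$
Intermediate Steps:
$Y = 176$ ($Y = 44 \cdot 4 = 176$)
$E = -64$ ($E = -66 + 2 = -64$)
$d{\left(K,Z \right)} = \left(-4 + 2 K\right)^{2}$ ($d{\left(K,Z \right)} = \left(\left(-4 + K\right) + K\right)^{2} = \left(-4 + 2 K\right)^{2}$)
$d{\left(E,Y \right)} - -14354 = 4 \left(-2 - 64\right)^{2} - -14354 = 4 \left(-66\right)^{2} + 14354 = 4 \cdot 4356 + 14354 = 17424 + 14354 = 31778$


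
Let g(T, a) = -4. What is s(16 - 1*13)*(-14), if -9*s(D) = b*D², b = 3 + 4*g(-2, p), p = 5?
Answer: -182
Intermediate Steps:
b = -13 (b = 3 + 4*(-4) = 3 - 16 = -13)
s(D) = 13*D²/9 (s(D) = -(-13)*D²/9 = 13*D²/9)
s(16 - 1*13)*(-14) = (13*(16 - 1*13)²/9)*(-14) = (13*(16 - 13)²/9)*(-14) = ((13/9)*3²)*(-14) = ((13/9)*9)*(-14) = 13*(-14) = -182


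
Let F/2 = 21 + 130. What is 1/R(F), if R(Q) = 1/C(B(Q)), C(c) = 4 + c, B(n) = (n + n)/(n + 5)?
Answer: 1832/307 ≈ 5.9674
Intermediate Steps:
B(n) = 2*n/(5 + n) (B(n) = (2*n)/(5 + n) = 2*n/(5 + n))
F = 302 (F = 2*(21 + 130) = 2*151 = 302)
R(Q) = 1/(4 + 2*Q/(5 + Q))
1/R(F) = 1/((5 + 302)/(2*(10 + 3*302))) = 1/((½)*307/(10 + 906)) = 1/((½)*307/916) = 1/((½)*(1/916)*307) = 1/(307/1832) = 1832/307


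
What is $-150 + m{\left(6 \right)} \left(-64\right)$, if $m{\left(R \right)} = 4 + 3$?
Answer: $-598$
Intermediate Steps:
$m{\left(R \right)} = 7$
$-150 + m{\left(6 \right)} \left(-64\right) = -150 + 7 \left(-64\right) = -150 - 448 = -598$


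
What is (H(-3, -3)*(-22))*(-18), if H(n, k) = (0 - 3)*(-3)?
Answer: 3564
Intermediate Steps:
H(n, k) = 9 (H(n, k) = -3*(-3) = 9)
(H(-3, -3)*(-22))*(-18) = (9*(-22))*(-18) = -198*(-18) = 3564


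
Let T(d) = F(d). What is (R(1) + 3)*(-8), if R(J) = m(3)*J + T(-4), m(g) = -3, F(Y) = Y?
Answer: 32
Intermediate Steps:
T(d) = d
R(J) = -4 - 3*J (R(J) = -3*J - 4 = -4 - 3*J)
(R(1) + 3)*(-8) = ((-4 - 3*1) + 3)*(-8) = ((-4 - 3) + 3)*(-8) = (-7 + 3)*(-8) = -4*(-8) = 32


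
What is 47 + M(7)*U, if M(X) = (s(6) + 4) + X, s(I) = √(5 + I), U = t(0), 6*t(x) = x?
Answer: 47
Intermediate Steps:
t(x) = x/6
U = 0 (U = (⅙)*0 = 0)
M(X) = 4 + X + √11 (M(X) = (√(5 + 6) + 4) + X = (√11 + 4) + X = (4 + √11) + X = 4 + X + √11)
47 + M(7)*U = 47 + (4 + 7 + √11)*0 = 47 + (11 + √11)*0 = 47 + 0 = 47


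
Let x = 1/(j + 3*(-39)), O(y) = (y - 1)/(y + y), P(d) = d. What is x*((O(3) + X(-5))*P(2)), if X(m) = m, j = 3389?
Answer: -7/2454 ≈ -0.0028525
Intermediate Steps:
O(y) = (-1 + y)/(2*y) (O(y) = (-1 + y)/((2*y)) = (-1 + y)*(1/(2*y)) = (-1 + y)/(2*y))
x = 1/3272 (x = 1/(3389 + 3*(-39)) = 1/(3389 - 117) = 1/3272 ≈ 0.00030562)
x*((O(3) + X(-5))*P(2)) = (((½)*(-1 + 3)/3 - 5)*2)/3272 = (((½)*(⅓)*2 - 5)*2)/3272 = ((⅓ - 5)*2)/3272 = (-14/3*2)/3272 = (1/3272)*(-28/3) = -7/2454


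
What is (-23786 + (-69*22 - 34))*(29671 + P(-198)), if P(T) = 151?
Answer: -755629836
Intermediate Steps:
(-23786 + (-69*22 - 34))*(29671 + P(-198)) = (-23786 + (-69*22 - 34))*(29671 + 151) = (-23786 + (-1518 - 34))*29822 = (-23786 - 1552)*29822 = -25338*29822 = -755629836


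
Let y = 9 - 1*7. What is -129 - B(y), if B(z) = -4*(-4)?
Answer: -145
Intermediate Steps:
y = 2 (y = 9 - 7 = 2)
B(z) = 16
-129 - B(y) = -129 - 1*16 = -129 - 16 = -145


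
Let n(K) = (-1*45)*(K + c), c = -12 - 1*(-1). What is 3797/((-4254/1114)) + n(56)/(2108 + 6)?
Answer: -4475267081/4496478 ≈ -995.28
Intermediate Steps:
c = -11 (c = -12 + 1 = -11)
n(K) = 495 - 45*K (n(K) = (-1*45)*(K - 11) = -45*(-11 + K) = 495 - 45*K)
3797/((-4254/1114)) + n(56)/(2108 + 6) = 3797/((-4254/1114)) + (495 - 45*56)/(2108 + 6) = 3797/((-4254*1/1114)) + (495 - 2520)/2114 = 3797/(-2127/557) - 2025*1/2114 = 3797*(-557/2127) - 2025/2114 = -2114929/2127 - 2025/2114 = -4475267081/4496478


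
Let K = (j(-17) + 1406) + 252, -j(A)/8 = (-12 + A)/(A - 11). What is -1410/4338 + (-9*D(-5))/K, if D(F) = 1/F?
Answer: -13523351/41746020 ≈ -0.32394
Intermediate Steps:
j(A) = -8*(-12 + A)/(-11 + A) (j(A) = -8*(-12 + A)/(A - 11) = -8*(-12 + A)/(-11 + A))
K = 11548/7 (K = (8*(12 - 1*(-17))/(-11 - 17) + 1406) + 252 = (8*(12 + 17)/(-28) + 1406) + 252 = (8*(-1/28)*29 + 1406) + 252 = (-58/7 + 1406) + 252 = 9784/7 + 252 = 11548/7 ≈ 1649.7)
-1410/4338 + (-9*D(-5))/K = -1410/4338 + (-9/(-5))/(11548/7) = -1410*1/4338 - 9*(-1/5)*(7/11548) = -235/723 + (9/5)*(7/11548) = -235/723 + 63/57740 = -13523351/41746020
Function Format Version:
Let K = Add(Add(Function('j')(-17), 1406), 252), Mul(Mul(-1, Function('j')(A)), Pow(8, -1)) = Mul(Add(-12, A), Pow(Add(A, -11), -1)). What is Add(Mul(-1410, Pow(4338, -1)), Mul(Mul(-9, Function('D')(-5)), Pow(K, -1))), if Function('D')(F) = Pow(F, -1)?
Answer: Rational(-13523351, 41746020) ≈ -0.32394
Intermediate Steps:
Function('j')(A) = Mul(-8, Pow(Add(-11, A), -1), Add(-12, A)) (Function('j')(A) = Mul(-8, Mul(Add(-12, A), Pow(Add(A, -11), -1))) = Mul(-8, Mul(Add(-12, A), Pow(Add(-11, A), -1))) = Mul(-8, Mul(Pow(Add(-11, A), -1), Add(-12, A))) = Mul(-8, Pow(Add(-11, A), -1), Add(-12, A)))
K = Rational(11548, 7) (K = Add(Add(Mul(8, Pow(Add(-11, -17), -1), Add(12, Mul(-1, -17))), 1406), 252) = Add(Add(Mul(8, Pow(-28, -1), Add(12, 17)), 1406), 252) = Add(Add(Mul(8, Rational(-1, 28), 29), 1406), 252) = Add(Add(Rational(-58, 7), 1406), 252) = Add(Rational(9784, 7), 252) = Rational(11548, 7) ≈ 1649.7)
Add(Mul(-1410, Pow(4338, -1)), Mul(Mul(-9, Function('D')(-5)), Pow(K, -1))) = Add(Mul(-1410, Pow(4338, -1)), Mul(Mul(-9, Pow(-5, -1)), Pow(Rational(11548, 7), -1))) = Add(Mul(-1410, Rational(1, 4338)), Mul(Mul(-9, Rational(-1, 5)), Rational(7, 11548))) = Add(Rational(-235, 723), Mul(Rational(9, 5), Rational(7, 11548))) = Add(Rational(-235, 723), Rational(63, 57740)) = Rational(-13523351, 41746020)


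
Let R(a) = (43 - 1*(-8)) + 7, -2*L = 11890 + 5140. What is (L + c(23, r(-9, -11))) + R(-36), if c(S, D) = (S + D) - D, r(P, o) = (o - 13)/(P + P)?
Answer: -8434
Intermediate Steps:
r(P, o) = (-13 + o)/(2*P) (r(P, o) = (-13 + o)/((2*P)) = (-13 + o)*(1/(2*P)) = (-13 + o)/(2*P))
c(S, D) = S (c(S, D) = (D + S) - D = S)
L = -8515 (L = -(11890 + 5140)/2 = -½*17030 = -8515)
R(a) = 58 (R(a) = (43 + 8) + 7 = 51 + 7 = 58)
(L + c(23, r(-9, -11))) + R(-36) = (-8515 + 23) + 58 = -8492 + 58 = -8434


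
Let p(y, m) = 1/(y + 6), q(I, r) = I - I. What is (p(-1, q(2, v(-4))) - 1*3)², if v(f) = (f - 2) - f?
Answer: 196/25 ≈ 7.8400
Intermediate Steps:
v(f) = -2 (v(f) = (-2 + f) - f = -2)
q(I, r) = 0
p(y, m) = 1/(6 + y)
(p(-1, q(2, v(-4))) - 1*3)² = (1/(6 - 1) - 1*3)² = (1/5 - 3)² = (⅕ - 3)² = (-14/5)² = 196/25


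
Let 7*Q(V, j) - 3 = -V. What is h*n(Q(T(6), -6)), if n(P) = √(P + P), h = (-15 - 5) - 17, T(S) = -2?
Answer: -37*√70/7 ≈ -44.223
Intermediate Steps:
h = -37 (h = -20 - 17 = -37)
Q(V, j) = 3/7 - V/7 (Q(V, j) = 3/7 + (-V)/7 = 3/7 - V/7)
n(P) = √2*√P (n(P) = √(2*P) = √2*√P)
h*n(Q(T(6), -6)) = -37*√2*√(3/7 - ⅐*(-2)) = -37*√2*√(3/7 + 2/7) = -37*√2*√(5/7) = -37*√2*√35/7 = -37*√70/7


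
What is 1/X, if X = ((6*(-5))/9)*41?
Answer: -3/410 ≈ -0.0073171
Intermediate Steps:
X = -410/3 (X = ((1/9)*(-30))*41 = -10/3*41 = -410/3 ≈ -136.67)
1/X = 1/(-410/3) = -3/410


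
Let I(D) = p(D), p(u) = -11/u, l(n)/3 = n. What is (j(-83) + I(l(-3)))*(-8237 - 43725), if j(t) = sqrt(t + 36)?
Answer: -571582/9 - 51962*I*sqrt(47) ≈ -63509.0 - 3.5623e+5*I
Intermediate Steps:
l(n) = 3*n
j(t) = sqrt(36 + t)
I(D) = -11/D
(j(-83) + I(l(-3)))*(-8237 - 43725) = (sqrt(36 - 83) - 11/(3*(-3)))*(-8237 - 43725) = (sqrt(-47) - 11/(-9))*(-51962) = (I*sqrt(47) - 11*(-1/9))*(-51962) = (I*sqrt(47) + 11/9)*(-51962) = (11/9 + I*sqrt(47))*(-51962) = -571582/9 - 51962*I*sqrt(47)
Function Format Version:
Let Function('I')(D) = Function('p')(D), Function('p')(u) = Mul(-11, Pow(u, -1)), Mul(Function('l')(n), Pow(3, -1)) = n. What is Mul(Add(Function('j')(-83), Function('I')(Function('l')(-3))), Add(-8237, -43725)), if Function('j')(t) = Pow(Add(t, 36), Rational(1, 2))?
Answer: Add(Rational(-571582, 9), Mul(-51962, I, Pow(47, Rational(1, 2)))) ≈ Add(-63509., Mul(-3.5623e+5, I))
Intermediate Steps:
Function('l')(n) = Mul(3, n)
Function('j')(t) = Pow(Add(36, t), Rational(1, 2))
Function('I')(D) = Mul(-11, Pow(D, -1))
Mul(Add(Function('j')(-83), Function('I')(Function('l')(-3))), Add(-8237, -43725)) = Mul(Add(Pow(Add(36, -83), Rational(1, 2)), Mul(-11, Pow(Mul(3, -3), -1))), Add(-8237, -43725)) = Mul(Add(Pow(-47, Rational(1, 2)), Mul(-11, Pow(-9, -1))), -51962) = Mul(Add(Mul(I, Pow(47, Rational(1, 2))), Mul(-11, Rational(-1, 9))), -51962) = Mul(Add(Mul(I, Pow(47, Rational(1, 2))), Rational(11, 9)), -51962) = Mul(Add(Rational(11, 9), Mul(I, Pow(47, Rational(1, 2)))), -51962) = Add(Rational(-571582, 9), Mul(-51962, I, Pow(47, Rational(1, 2))))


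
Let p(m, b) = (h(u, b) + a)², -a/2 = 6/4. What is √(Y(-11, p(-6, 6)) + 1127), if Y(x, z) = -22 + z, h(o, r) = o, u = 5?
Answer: √1109 ≈ 33.302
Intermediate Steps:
a = -3 (a = -12/4 = -2*3/2 = -3)
p(m, b) = 4 (p(m, b) = (5 - 3)² = 2² = 4)
√(Y(-11, p(-6, 6)) + 1127) = √((-22 + 4) + 1127) = √(-18 + 1127) = √1109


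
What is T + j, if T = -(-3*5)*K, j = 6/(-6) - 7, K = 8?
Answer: 112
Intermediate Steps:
j = -8 (j = 6*(-⅙) - 7 = -1 - 7 = -8)
T = 120 (T = -(-3*5)*8 = -(-15)*8 = -1*(-120) = 120)
T + j = 120 - 8 = 112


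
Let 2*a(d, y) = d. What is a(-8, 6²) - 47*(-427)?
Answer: 20065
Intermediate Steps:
a(d, y) = d/2
a(-8, 6²) - 47*(-427) = (½)*(-8) - 47*(-427) = -4 + 20069 = 20065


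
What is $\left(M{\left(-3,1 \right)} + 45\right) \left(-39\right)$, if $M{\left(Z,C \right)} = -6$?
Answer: $-1521$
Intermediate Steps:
$\left(M{\left(-3,1 \right)} + 45\right) \left(-39\right) = \left(-6 + 45\right) \left(-39\right) = 39 \left(-39\right) = -1521$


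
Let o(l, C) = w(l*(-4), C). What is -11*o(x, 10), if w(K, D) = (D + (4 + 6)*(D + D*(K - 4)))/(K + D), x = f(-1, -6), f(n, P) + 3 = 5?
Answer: 5995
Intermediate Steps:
f(n, P) = 2 (f(n, P) = -3 + 5 = 2)
x = 2
w(K, D) = (11*D + 10*D*(-4 + K))/(D + K) (w(K, D) = (D + 10*(D + D*(-4 + K)))/(D + K) = (D + (10*D + 10*D*(-4 + K)))/(D + K) = (11*D + 10*D*(-4 + K))/(D + K))
o(l, C) = C*(-29 - 40*l)/(C - 4*l) (o(l, C) = C*(-29 + 10*(l*(-4)))/(C + l*(-4)) = C*(-29 + 10*(-4*l))/(C - 4*l) = C*(-29 - 40*l)/(C - 4*l))
-11*o(x, 10) = -110*(29 + 40*2)/(-1*10 + 4*2) = -110*(29 + 80)/(-10 + 8) = -110*109/(-2) = -110*(-1)*109/2 = -11*(-545) = 5995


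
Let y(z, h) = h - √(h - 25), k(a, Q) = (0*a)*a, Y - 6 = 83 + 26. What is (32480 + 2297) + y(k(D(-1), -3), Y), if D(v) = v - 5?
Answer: 34892 - 3*√10 ≈ 34883.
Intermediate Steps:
D(v) = -5 + v
Y = 115 (Y = 6 + (83 + 26) = 6 + 109 = 115)
k(a, Q) = 0 (k(a, Q) = 0*a = 0)
y(z, h) = h - √(-25 + h)
(32480 + 2297) + y(k(D(-1), -3), Y) = (32480 + 2297) + (115 - √(-25 + 115)) = 34777 + (115 - √90) = 34777 + (115 - 3*√10) = 34892 - 3*√10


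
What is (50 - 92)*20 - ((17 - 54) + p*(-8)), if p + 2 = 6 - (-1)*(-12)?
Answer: -867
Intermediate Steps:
p = -8 (p = -2 + (6 - (-1)*(-12)) = -2 + (6 - 1*12) = -2 + (6 - 12) = -2 - 6 = -8)
(50 - 92)*20 - ((17 - 54) + p*(-8)) = (50 - 92)*20 - ((17 - 54) - 8*(-8)) = -42*20 - (-37 + 64) = -840 - 1*27 = -840 - 27 = -867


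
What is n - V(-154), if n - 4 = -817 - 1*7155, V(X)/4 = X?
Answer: -7352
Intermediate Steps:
V(X) = 4*X
n = -7968 (n = 4 + (-817 - 1*7155) = 4 + (-817 - 7155) = 4 - 7972 = -7968)
n - V(-154) = -7968 - 4*(-154) = -7968 - 1*(-616) = -7968 + 616 = -7352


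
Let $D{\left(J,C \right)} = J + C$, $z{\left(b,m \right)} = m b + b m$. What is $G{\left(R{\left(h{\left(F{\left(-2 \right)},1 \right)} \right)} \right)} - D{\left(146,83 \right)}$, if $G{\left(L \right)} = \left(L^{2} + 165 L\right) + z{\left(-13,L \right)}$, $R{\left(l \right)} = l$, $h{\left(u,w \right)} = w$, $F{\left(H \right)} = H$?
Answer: $-89$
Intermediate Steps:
$z{\left(b,m \right)} = 2 b m$ ($z{\left(b,m \right)} = b m + b m = 2 b m$)
$G{\left(L \right)} = L^{2} + 139 L$ ($G{\left(L \right)} = \left(L^{2} + 165 L\right) + 2 \left(-13\right) L = \left(L^{2} + 165 L\right) - 26 L = L^{2} + 139 L$)
$D{\left(J,C \right)} = C + J$
$G{\left(R{\left(h{\left(F{\left(-2 \right)},1 \right)} \right)} \right)} - D{\left(146,83 \right)} = 1 \left(139 + 1\right) - \left(83 + 146\right) = 1 \cdot 140 - 229 = 140 - 229 = -89$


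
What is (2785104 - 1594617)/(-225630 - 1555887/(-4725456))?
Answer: -1875197979024/355401027131 ≈ -5.2763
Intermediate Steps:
(2785104 - 1594617)/(-225630 - 1555887/(-4725456)) = 1190487/(-225630 - 1555887*(-1/4725456)) = 1190487/(-225630 + 518629/1575152) = 1190487/(-355401027131/1575152) = 1190487*(-1575152/355401027131) = -1875197979024/355401027131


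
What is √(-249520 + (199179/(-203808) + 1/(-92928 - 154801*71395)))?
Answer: I*√22515226487392628390101439398441430/300389417443720 ≈ 499.52*I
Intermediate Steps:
√(-249520 + (199179/(-203808) + 1/(-92928 - 154801*71395))) = √(-249520 + (199179*(-1/203808) + (1/71395)/(-247729))) = √(-249520 + (-66393/67936 - 1/247729*1/71395)) = √(-249520 + (-66393/67936 - 1/17686611955)) = √(-249520 - 1174267227596251/1201557669774880) = √(-299813844029455653851/1201557669774880) = I*√22515226487392628390101439398441430/300389417443720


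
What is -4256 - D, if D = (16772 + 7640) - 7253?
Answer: -21415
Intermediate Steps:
D = 17159 (D = 24412 - 7253 = 17159)
-4256 - D = -4256 - 1*17159 = -4256 - 17159 = -21415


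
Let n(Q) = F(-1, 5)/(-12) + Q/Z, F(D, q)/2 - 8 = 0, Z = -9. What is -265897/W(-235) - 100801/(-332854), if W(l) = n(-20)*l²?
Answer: -8000106793/1564413800 ≈ -5.1138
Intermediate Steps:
F(D, q) = 16 (F(D, q) = 16 + 2*0 = 16 + 0 = 16)
n(Q) = -4/3 - Q/9 (n(Q) = 16/(-12) + Q/(-9) = 16*(-1/12) + Q*(-⅑) = -4/3 - Q/9)
W(l) = 8*l²/9 (W(l) = (-4/3 - ⅑*(-20))*l² = (-4/3 + 20/9)*l² = 8*l²/9)
-265897/W(-235) - 100801/(-332854) = -265897/((8/9)*(-235)²) - 100801/(-332854) = -265897/((8/9)*55225) - 100801*(-1/332854) = -265897/441800/9 + 100801/332854 = -265897*9/441800 + 100801/332854 = -2393073/441800 + 100801/332854 = -8000106793/1564413800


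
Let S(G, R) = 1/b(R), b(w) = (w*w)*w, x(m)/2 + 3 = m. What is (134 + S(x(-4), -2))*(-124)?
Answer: -33201/2 ≈ -16601.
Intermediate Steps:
x(m) = -6 + 2*m
b(w) = w³ (b(w) = w²*w = w³)
S(G, R) = R⁻³ (S(G, R) = 1/(R³) = R⁻³)
(134 + S(x(-4), -2))*(-124) = (134 + (-2)⁻³)*(-124) = (134 - ⅛)*(-124) = (1071/8)*(-124) = -33201/2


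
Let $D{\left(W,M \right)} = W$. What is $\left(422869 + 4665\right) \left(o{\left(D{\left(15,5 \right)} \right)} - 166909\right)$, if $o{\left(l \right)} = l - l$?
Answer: $-71359272406$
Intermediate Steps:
$o{\left(l \right)} = 0$
$\left(422869 + 4665\right) \left(o{\left(D{\left(15,5 \right)} \right)} - 166909\right) = \left(422869 + 4665\right) \left(0 - 166909\right) = 427534 \left(-166909\right) = -71359272406$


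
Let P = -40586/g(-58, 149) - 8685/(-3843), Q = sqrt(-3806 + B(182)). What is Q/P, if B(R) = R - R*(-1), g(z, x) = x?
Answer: -63623*I*sqrt(3442)/17186437 ≈ -0.21719*I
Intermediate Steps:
B(R) = 2*R (B(R) = R - (-1)*R = R + R = 2*R)
Q = I*sqrt(3442) (Q = sqrt(-3806 + 2*182) = sqrt(-3806 + 364) = sqrt(-3442) = I*sqrt(3442) ≈ 58.669*I)
P = -17186437/63623 (P = -40586/149 - 8685/(-3843) = -40586*1/149 - 8685*(-1/3843) = -40586/149 + 965/427 = -17186437/63623 ≈ -270.13)
Q/P = (I*sqrt(3442))/(-17186437/63623) = (I*sqrt(3442))*(-63623/17186437) = -63623*I*sqrt(3442)/17186437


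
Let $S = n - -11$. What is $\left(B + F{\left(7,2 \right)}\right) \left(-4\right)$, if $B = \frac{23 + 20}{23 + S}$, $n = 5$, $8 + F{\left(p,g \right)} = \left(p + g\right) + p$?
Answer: $- \frac{1420}{39} \approx -36.41$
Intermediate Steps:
$F{\left(p,g \right)} = -8 + g + 2 p$ ($F{\left(p,g \right)} = -8 + \left(\left(p + g\right) + p\right) = -8 + \left(\left(g + p\right) + p\right) = -8 + \left(g + 2 p\right) = -8 + g + 2 p$)
$S = 16$ ($S = 5 - -11 = 5 + 11 = 16$)
$B = \frac{43}{39}$ ($B = \frac{23 + 20}{23 + 16} = \frac{43}{39} \approx 1.1026$)
$\left(B + F{\left(7,2 \right)}\right) \left(-4\right) = \left(\frac{43}{39} + \left(-8 + 2 + 2 \cdot 7\right)\right) \left(-4\right) = \left(\frac{43}{39} + \left(-8 + 2 + 14\right)\right) \left(-4\right) = \left(\frac{43}{39} + 8\right) \left(-4\right) = \frac{355}{39} \left(-4\right) = - \frac{1420}{39}$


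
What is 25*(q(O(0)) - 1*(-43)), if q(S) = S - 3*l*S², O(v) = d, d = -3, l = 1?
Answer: 325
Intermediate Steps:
O(v) = -3
q(S) = S - 3*S²
25*(q(O(0)) - 1*(-43)) = 25*(-3*(1 - 3*(-3)) - 1*(-43)) = 25*(-3*(1 + 9) + 43) = 25*(-3*10 + 43) = 25*(-30 + 43) = 25*13 = 325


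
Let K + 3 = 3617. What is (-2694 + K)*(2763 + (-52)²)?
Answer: 5029640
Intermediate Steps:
K = 3614 (K = -3 + 3617 = 3614)
(-2694 + K)*(2763 + (-52)²) = (-2694 + 3614)*(2763 + (-52)²) = 920*(2763 + 2704) = 920*5467 = 5029640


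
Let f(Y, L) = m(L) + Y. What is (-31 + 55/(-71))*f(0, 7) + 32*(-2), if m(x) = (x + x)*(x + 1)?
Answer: -257216/71 ≈ -3622.8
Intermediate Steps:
m(x) = 2*x*(1 + x) (m(x) = (2*x)*(1 + x) = 2*x*(1 + x))
f(Y, L) = Y + 2*L*(1 + L) (f(Y, L) = 2*L*(1 + L) + Y = Y + 2*L*(1 + L))
(-31 + 55/(-71))*f(0, 7) + 32*(-2) = (-31 + 55/(-71))*(0 + 2*7*(1 + 7)) + 32*(-2) = (-31 + 55*(-1/71))*(0 + 2*7*8) - 64 = (-31 - 55/71)*(0 + 112) - 64 = -2256/71*112 - 64 = -252672/71 - 64 = -257216/71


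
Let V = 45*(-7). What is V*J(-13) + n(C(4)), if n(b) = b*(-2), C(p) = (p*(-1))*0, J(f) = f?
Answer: 4095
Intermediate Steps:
V = -315
C(p) = 0 (C(p) = -p*0 = 0)
n(b) = -2*b
V*J(-13) + n(C(4)) = -315*(-13) - 2*0 = 4095 + 0 = 4095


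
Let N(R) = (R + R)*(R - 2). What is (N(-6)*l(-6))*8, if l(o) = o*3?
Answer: -13824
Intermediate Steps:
l(o) = 3*o
N(R) = 2*R*(-2 + R) (N(R) = (2*R)*(-2 + R) = 2*R*(-2 + R))
(N(-6)*l(-6))*8 = ((2*(-6)*(-2 - 6))*(3*(-6)))*8 = ((2*(-6)*(-8))*(-18))*8 = (96*(-18))*8 = -1728*8 = -13824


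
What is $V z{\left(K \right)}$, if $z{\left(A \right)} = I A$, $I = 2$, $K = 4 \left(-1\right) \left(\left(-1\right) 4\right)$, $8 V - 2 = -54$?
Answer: $-208$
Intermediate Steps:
$V = - \frac{13}{2}$ ($V = \frac{1}{4} + \frac{1}{8} \left(-54\right) = \frac{1}{4} - \frac{27}{4} = - \frac{13}{2} \approx -6.5$)
$K = 16$ ($K = \left(-4\right) \left(-4\right) = 16$)
$z{\left(A \right)} = 2 A$
$V z{\left(K \right)} = - \frac{13 \cdot 2 \cdot 16}{2} = \left(- \frac{13}{2}\right) 32 = -208$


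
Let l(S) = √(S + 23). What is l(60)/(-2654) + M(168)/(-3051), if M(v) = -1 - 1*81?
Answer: 82/3051 - √83/2654 ≈ 0.023444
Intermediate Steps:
l(S) = √(23 + S)
M(v) = -82 (M(v) = -1 - 81 = -82)
l(60)/(-2654) + M(168)/(-3051) = √(23 + 60)/(-2654) - 82/(-3051) = √83*(-1/2654) - 82*(-1/3051) = -√83/2654 + 82/3051 = 82/3051 - √83/2654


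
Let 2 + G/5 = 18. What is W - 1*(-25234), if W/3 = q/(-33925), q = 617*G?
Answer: 171183074/6785 ≈ 25230.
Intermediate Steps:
G = 80 (G = -10 + 5*18 = -10 + 90 = 80)
q = 49360 (q = 617*80 = 49360)
W = -29616/6785 (W = 3*(49360/(-33925)) = 3*(49360*(-1/33925)) = 3*(-9872/6785) = -29616/6785 ≈ -4.3649)
W - 1*(-25234) = -29616/6785 - 1*(-25234) = -29616/6785 + 25234 = 171183074/6785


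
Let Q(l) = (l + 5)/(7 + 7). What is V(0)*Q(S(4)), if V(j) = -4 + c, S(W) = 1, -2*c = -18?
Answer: 15/7 ≈ 2.1429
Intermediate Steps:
c = 9 (c = -½*(-18) = 9)
Q(l) = 5/14 + l/14 (Q(l) = (5 + l)/14 = (5 + l)*(1/14) = 5/14 + l/14)
V(j) = 5 (V(j) = -4 + 9 = 5)
V(0)*Q(S(4)) = 5*(5/14 + (1/14)*1) = 5*(5/14 + 1/14) = 5*(3/7) = 15/7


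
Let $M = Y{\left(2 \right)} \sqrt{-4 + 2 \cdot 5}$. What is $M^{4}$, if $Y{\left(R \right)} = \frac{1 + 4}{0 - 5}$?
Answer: $36$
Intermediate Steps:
$Y{\left(R \right)} = -1$ ($Y{\left(R \right)} = \frac{5}{-5} = 5 \left(- \frac{1}{5}\right) = -1$)
$M = - \sqrt{6}$ ($M = - \sqrt{-4 + 2 \cdot 5} = - \sqrt{-4 + 10} = - \sqrt{6} \approx -2.4495$)
$M^{4} = \left(- \sqrt{6}\right)^{4} = 36$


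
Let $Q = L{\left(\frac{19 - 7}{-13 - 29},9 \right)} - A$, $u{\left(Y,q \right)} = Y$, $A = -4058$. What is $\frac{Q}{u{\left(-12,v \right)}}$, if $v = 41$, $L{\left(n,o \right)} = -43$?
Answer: $- \frac{4015}{12} \approx -334.58$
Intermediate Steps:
$Q = 4015$ ($Q = -43 - -4058 = -43 + 4058 = 4015$)
$\frac{Q}{u{\left(-12,v \right)}} = \frac{4015}{-12} = 4015 \left(- \frac{1}{12}\right) = - \frac{4015}{12}$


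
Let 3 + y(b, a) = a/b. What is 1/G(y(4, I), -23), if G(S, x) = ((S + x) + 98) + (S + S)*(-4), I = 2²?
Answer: 1/89 ≈ 0.011236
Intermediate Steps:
I = 4
y(b, a) = -3 + a/b
G(S, x) = 98 + x - 7*S (G(S, x) = (98 + S + x) + (2*S)*(-4) = (98 + S + x) - 8*S = 98 + x - 7*S)
1/G(y(4, I), -23) = 1/(98 - 23 - 7*(-3 + 4/4)) = 1/(98 - 23 - 7*(-3 + 4*(¼))) = 1/(98 - 23 - 7*(-3 + 1)) = 1/(98 - 23 - 7*(-2)) = 1/(98 - 23 + 14) = 1/89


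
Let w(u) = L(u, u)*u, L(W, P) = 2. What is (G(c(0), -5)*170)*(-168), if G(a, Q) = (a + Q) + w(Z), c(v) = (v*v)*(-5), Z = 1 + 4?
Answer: -142800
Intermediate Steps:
Z = 5
c(v) = -5*v**2 (c(v) = v**2*(-5) = -5*v**2)
w(u) = 2*u
G(a, Q) = 10 + Q + a (G(a, Q) = (a + Q) + 2*5 = (Q + a) + 10 = 10 + Q + a)
(G(c(0), -5)*170)*(-168) = ((10 - 5 - 5*0**2)*170)*(-168) = ((10 - 5 - 5*0)*170)*(-168) = ((10 - 5 + 0)*170)*(-168) = (5*170)*(-168) = 850*(-168) = -142800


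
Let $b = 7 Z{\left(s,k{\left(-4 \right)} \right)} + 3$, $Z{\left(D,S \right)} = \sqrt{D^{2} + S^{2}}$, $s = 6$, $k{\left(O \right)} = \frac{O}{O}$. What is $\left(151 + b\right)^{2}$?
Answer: $25529 + 2156 \sqrt{37} \approx 38643.0$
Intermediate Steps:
$k{\left(O \right)} = 1$
$b = 3 + 7 \sqrt{37}$ ($b = 7 \sqrt{6^{2} + 1^{2}} + 3 = 7 \sqrt{36 + 1} + 3 = 7 \sqrt{37} + 3 = 3 + 7 \sqrt{37} \approx 45.579$)
$\left(151 + b\right)^{2} = \left(151 + \left(3 + 7 \sqrt{37}\right)\right)^{2} = \left(154 + 7 \sqrt{37}\right)^{2}$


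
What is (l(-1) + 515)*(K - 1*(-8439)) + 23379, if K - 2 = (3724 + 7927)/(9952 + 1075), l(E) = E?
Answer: 48106347045/11027 ≈ 4.3626e+6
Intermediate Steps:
K = 33705/11027 (K = 2 + (3724 + 7927)/(9952 + 1075) = 2 + 11651/11027 = 33705/11027 ≈ 3.0566)
(l(-1) + 515)*(K - 1*(-8439)) + 23379 = (-1 + 515)*(33705/11027 - 1*(-8439)) + 23379 = 514*(33705/11027 + 8439) + 23379 = 514*(93090558/11027) + 23379 = 47848546812/11027 + 23379 = 48106347045/11027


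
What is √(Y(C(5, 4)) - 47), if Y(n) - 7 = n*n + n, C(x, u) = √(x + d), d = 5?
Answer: √(-30 + √10) ≈ 5.1805*I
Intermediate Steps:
C(x, u) = √(5 + x) (C(x, u) = √(x + 5) = √(5 + x))
Y(n) = 7 + n + n² (Y(n) = 7 + (n*n + n) = 7 + (n² + n) = 7 + (n + n²) = 7 + n + n²)
√(Y(C(5, 4)) - 47) = √((7 + √(5 + 5) + (√(5 + 5))²) - 47) = √((7 + √10 + (√10)²) - 47) = √((7 + √10 + 10) - 47) = √((17 + √10) - 47) = √(-30 + √10)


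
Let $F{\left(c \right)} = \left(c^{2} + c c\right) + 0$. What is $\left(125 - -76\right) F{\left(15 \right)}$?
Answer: $90450$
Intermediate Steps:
$F{\left(c \right)} = 2 c^{2}$ ($F{\left(c \right)} = \left(c^{2} + c^{2}\right) + 0 = 2 c^{2} + 0 = 2 c^{2}$)
$\left(125 - -76\right) F{\left(15 \right)} = \left(125 - -76\right) 2 \cdot 15^{2} = \left(125 + 76\right) 2 \cdot 225 = 201 \cdot 450 = 90450$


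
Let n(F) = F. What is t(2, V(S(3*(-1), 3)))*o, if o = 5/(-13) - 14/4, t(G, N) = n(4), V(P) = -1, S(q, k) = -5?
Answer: -202/13 ≈ -15.538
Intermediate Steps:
t(G, N) = 4
o = -101/26 (o = 5*(-1/13) - 14*¼ = -5/13 - 7/2 = -101/26 ≈ -3.8846)
t(2, V(S(3*(-1), 3)))*o = 4*(-101/26) = -202/13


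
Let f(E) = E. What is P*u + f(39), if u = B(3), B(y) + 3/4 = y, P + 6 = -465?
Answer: -4083/4 ≈ -1020.8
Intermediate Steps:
P = -471 (P = -6 - 465 = -471)
B(y) = -3/4 + y
u = 9/4 (u = -3/4 + 3 = 9/4 ≈ 2.2500)
P*u + f(39) = -471*9/4 + 39 = -4239/4 + 39 = -4083/4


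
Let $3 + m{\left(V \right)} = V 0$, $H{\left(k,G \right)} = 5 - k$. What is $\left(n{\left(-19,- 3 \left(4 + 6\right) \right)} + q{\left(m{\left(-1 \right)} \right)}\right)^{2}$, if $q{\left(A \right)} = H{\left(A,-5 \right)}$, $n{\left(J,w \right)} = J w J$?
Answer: $117115684$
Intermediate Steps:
$n{\left(J,w \right)} = w J^{2}$
$m{\left(V \right)} = -3$ ($m{\left(V \right)} = -3 + V 0 = -3 + 0 = -3$)
$q{\left(A \right)} = 5 - A$
$\left(n{\left(-19,- 3 \left(4 + 6\right) \right)} + q{\left(m{\left(-1 \right)} \right)}\right)^{2} = \left(- 3 \left(4 + 6\right) \left(-19\right)^{2} + \left(5 - -3\right)\right)^{2} = \left(\left(-3\right) 10 \cdot 361 + \left(5 + 3\right)\right)^{2} = \left(\left(-30\right) 361 + 8\right)^{2} = \left(-10830 + 8\right)^{2} = \left(-10822\right)^{2} = 117115684$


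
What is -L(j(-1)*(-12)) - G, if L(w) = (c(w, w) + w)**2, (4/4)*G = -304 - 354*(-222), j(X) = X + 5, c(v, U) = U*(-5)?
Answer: -115148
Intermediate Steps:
c(v, U) = -5*U
j(X) = 5 + X
G = 78284 (G = -304 - 354*(-222) = -304 + 78588 = 78284)
L(w) = 16*w**2 (L(w) = (-5*w + w)**2 = (-4*w)**2 = 16*w**2)
-L(j(-1)*(-12)) - G = -16*((5 - 1)*(-12))**2 - 1*78284 = -16*(4*(-12))**2 - 78284 = -16*(-48)**2 - 78284 = -16*2304 - 78284 = -1*36864 - 78284 = -36864 - 78284 = -115148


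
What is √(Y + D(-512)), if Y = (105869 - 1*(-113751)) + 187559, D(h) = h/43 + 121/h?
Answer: 9*√9517530302/1376 ≈ 638.10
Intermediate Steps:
D(h) = 121/h + h/43 (D(h) = h*(1/43) + 121/h = h/43 + 121/h = 121/h + h/43)
Y = 407179 (Y = (105869 + 113751) + 187559 = 219620 + 187559 = 407179)
√(Y + D(-512)) = √(407179 + (121/(-512) + (1/43)*(-512))) = √(407179 + (121*(-1/512) - 512/43)) = √(407179 + (-121/512 - 512/43)) = √(407179 - 267347/22016) = √(8964185517/22016) = 9*√9517530302/1376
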